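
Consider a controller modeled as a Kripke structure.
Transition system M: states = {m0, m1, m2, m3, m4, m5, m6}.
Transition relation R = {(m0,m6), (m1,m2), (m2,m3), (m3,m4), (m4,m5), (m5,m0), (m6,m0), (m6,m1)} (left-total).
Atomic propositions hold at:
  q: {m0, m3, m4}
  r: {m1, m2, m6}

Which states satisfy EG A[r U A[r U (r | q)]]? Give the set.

Sat(r | q) = {m0, m1, m2, m3, m4, m6}
A[r U (r | q)]: least fixpoint, start Z0 = Sat((r | q)) = {m0, m1, m2, m3, m4, m6}, add states in Sat(r) with every successor in Z. Already a fixed point.
Sat(A[r U (r | q)]) = {m0, m1, m2, m3, m4, m6}
A[r U A[r U (r | q)]]: least fixpoint, start Z0 = Sat(A[r U (r | q)]) = {m0, m1, m2, m3, m4, m6}, add states in Sat(r) with every successor in Z. Already a fixed point.
Sat(A[r U A[r U (r | q)]]) = {m0, m1, m2, m3, m4, m6}
EG A[r U A[r U (r | q)]]: greatest fixpoint, start Z0 = {m0, m1, m2, m3, m4, m6}, keep only states in Sat with some successor in Z. Z1 = {m0, m1, m2, m3, m6}; Z2 = {m0, m1, m2, m6}; Z3 = {m0, m1, m6}; Z4 = {m0, m6}; fixed.
Sat(EG A[r U A[r U (r | q)]]) = {m0, m6}

{m0, m6}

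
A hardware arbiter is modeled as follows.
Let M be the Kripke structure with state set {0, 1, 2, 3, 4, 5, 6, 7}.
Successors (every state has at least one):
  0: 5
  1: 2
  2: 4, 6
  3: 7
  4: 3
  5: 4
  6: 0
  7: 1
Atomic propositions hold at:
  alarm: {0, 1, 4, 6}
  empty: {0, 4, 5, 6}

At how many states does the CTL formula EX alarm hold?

4

Sat(EX alarm) = {s : some successor in {0, 1, 4, 6}} = {2, 5, 6, 7}
|Sat(EX alarm)| = |{2, 5, 6, 7}| = 4.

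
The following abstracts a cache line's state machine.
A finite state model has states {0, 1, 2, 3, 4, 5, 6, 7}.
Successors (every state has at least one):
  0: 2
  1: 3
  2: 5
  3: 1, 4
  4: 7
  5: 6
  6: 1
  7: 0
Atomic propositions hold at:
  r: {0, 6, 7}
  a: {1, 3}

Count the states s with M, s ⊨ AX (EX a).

Sat(EX a) = {s : some successor in {1, 3}} = {1, 3, 6}
Sat(AX (EX a)) = {s : every successor in {1, 3, 6}} = {1, 5, 6}
|Sat(AX (EX a))| = |{1, 5, 6}| = 3.

3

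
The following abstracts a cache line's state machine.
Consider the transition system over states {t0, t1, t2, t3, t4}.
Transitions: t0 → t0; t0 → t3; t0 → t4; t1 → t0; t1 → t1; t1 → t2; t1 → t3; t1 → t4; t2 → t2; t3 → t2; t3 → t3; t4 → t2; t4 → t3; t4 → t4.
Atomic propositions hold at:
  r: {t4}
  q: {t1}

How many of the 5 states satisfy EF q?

1

EF q: least fixpoint, start Z0 = {t1}, add states with some successor in Z. Already a fixed point.
Sat(EF q) = {t1}
|Sat(EF q)| = |{t1}| = 1.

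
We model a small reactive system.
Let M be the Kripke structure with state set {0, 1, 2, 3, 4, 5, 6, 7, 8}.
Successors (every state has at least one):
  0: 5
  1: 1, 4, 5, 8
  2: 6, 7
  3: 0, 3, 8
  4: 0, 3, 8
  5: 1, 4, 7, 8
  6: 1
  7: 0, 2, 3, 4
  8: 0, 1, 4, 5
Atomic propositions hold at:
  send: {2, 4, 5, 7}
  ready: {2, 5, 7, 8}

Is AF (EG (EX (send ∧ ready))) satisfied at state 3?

No

Sat(send ∧ ready) = {2, 5, 7}
Sat(EX (send ∧ ready)) = {s : some successor in {2, 5, 7}} = {0, 1, 2, 5, 7, 8}
EG (EX (send ∧ ready)): greatest fixpoint, start Z0 = {0, 1, 2, 5, 7, 8}, keep only states in Sat with some successor in Z. Already a fixed point.
Sat(EG (EX (send ∧ ready))) = {0, 1, 2, 5, 7, 8}
AF (EG (EX (send ∧ ready))): least fixpoint, start Z0 = {0, 1, 2, 5, 7, 8}, add states with every successor in Z. Z1 = {0, 1, 2, 5, 6, 7, 8}; fixed.
Sat(AF (EG (EX (send ∧ ready)))) = {0, 1, 2, 5, 6, 7, 8}
3 ∉ Sat(AF (EG (EX (send ∧ ready)))) = {0, 1, 2, 5, 6, 7, 8}, so the formula does not hold at 3.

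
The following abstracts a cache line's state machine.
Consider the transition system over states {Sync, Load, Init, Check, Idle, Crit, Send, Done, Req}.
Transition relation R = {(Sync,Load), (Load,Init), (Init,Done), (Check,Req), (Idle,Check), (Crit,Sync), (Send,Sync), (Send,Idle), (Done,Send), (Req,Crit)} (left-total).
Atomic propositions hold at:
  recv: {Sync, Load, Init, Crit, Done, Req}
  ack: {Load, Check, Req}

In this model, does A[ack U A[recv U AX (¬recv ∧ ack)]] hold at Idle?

Yes

Sat(¬recv) = {Check, Idle, Send}
Sat(¬recv ∧ ack) = {Check}
Sat(AX (¬recv ∧ ack)) = {s : every successor in {Check}} = {Idle}
A[recv U AX (¬recv ∧ ack)]: least fixpoint, start Z0 = Sat(AX (¬recv ∧ ack)) = {Idle}, add states in Sat(recv) with every successor in Z. Already a fixed point.
Sat(A[recv U AX (¬recv ∧ ack)]) = {Idle}
A[ack U A[recv U AX (¬recv ∧ ack)]]: least fixpoint, start Z0 = Sat(A[recv U AX (¬recv ∧ ack)]) = {Idle}, add states in Sat(ack) with every successor in Z. Already a fixed point.
Sat(A[ack U A[recv U AX (¬recv ∧ ack)]]) = {Idle}
Idle ∈ Sat(A[ack U A[recv U AX (¬recv ∧ ack)]]) = {Idle}, so the formula holds at Idle.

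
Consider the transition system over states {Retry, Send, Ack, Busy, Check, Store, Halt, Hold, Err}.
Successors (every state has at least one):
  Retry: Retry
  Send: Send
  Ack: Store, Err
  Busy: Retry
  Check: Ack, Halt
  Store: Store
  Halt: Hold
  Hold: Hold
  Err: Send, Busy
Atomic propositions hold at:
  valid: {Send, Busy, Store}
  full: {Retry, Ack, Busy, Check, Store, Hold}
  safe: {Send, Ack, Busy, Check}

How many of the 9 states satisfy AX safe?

Sat(AX safe) = {s : every successor in {Send, Ack, Busy, Check}} = {Send, Err}
|Sat(AX safe)| = |{Send, Err}| = 2.

2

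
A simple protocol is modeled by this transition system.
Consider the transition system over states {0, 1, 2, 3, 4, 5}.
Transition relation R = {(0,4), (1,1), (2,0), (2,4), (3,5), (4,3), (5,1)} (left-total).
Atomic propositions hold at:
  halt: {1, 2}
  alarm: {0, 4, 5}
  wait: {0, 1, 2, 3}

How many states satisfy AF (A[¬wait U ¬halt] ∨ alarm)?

Sat(¬wait) = {4, 5}
Sat(¬halt) = {0, 3, 4, 5}
A[¬wait U ¬halt]: least fixpoint, start Z0 = Sat(¬halt) = {0, 3, 4, 5}, add states in Sat(¬wait) with every successor in Z. Already a fixed point.
Sat(A[¬wait U ¬halt]) = {0, 3, 4, 5}
Sat(A[¬wait U ¬halt] ∨ alarm) = {0, 3, 4, 5}
AF (A[¬wait U ¬halt] ∨ alarm): least fixpoint, start Z0 = {0, 3, 4, 5}, add states with every successor in Z. Z1 = {0, 2, 3, 4, 5}; fixed.
Sat(AF (A[¬wait U ¬halt] ∨ alarm)) = {0, 2, 3, 4, 5}
|Sat(AF (A[¬wait U ¬halt] ∨ alarm))| = |{0, 2, 3, 4, 5}| = 5.

5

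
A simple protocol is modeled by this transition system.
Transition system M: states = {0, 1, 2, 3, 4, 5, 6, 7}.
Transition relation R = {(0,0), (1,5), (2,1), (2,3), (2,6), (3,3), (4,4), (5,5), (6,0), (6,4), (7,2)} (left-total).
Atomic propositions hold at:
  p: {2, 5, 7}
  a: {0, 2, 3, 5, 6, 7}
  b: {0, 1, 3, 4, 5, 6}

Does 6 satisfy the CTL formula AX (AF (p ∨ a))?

Sat(p ∨ a) = {0, 2, 3, 5, 6, 7}
AF (p ∨ a): least fixpoint, start Z0 = {0, 2, 3, 5, 6, 7}, add states with every successor in Z. Z1 = {0, 1, 2, 3, 5, 6, 7}; fixed.
Sat(AF (p ∨ a)) = {0, 1, 2, 3, 5, 6, 7}
Sat(AX (AF (p ∨ a))) = {s : every successor in {0, 1, 2, 3, 5, 6, 7}} = {0, 1, 2, 3, 5, 7}
6 ∉ Sat(AX (AF (p ∨ a))) = {0, 1, 2, 3, 5, 7}, so the formula does not hold at 6.

No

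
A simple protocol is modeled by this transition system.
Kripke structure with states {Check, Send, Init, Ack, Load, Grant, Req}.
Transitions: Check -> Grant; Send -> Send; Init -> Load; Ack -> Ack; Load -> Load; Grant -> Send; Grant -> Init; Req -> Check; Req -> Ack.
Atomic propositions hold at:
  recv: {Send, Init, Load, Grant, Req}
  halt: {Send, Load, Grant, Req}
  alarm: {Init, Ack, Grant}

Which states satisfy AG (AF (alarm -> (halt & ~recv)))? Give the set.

{Check, Send, Init, Load, Grant}

Sat(~recv) = {Check, Ack}
Sat(halt & ~recv) = ∅
Sat(alarm -> (halt & ~recv)) = {Check, Send, Load, Req}
AF (alarm -> (halt & ~recv)): least fixpoint, start Z0 = {Check, Send, Load, Req}, add states with every successor in Z. Z1 = {Check, Send, Init, Load, Req}; Z2 = {Check, Send, Init, Load, Grant, Req}; fixed.
Sat(AF (alarm -> (halt & ~recv))) = {Check, Send, Init, Load, Grant, Req}
AG (AF (alarm -> (halt & ~recv))): greatest fixpoint, start Z0 = {Check, Send, Init, Load, Grant, Req}, keep only states in Sat with every successor in Z. Z1 = {Check, Send, Init, Load, Grant}; fixed.
Sat(AG (AF (alarm -> (halt & ~recv)))) = {Check, Send, Init, Load, Grant}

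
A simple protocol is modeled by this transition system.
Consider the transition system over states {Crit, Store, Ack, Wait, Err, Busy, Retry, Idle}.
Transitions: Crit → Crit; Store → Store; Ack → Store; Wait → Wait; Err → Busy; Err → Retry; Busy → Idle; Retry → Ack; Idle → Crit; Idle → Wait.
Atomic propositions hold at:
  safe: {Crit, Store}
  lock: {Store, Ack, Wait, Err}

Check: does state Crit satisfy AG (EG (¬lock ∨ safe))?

Yes

Sat(¬lock) = {Crit, Busy, Retry, Idle}
Sat(¬lock ∨ safe) = {Crit, Store, Busy, Retry, Idle}
EG (¬lock ∨ safe): greatest fixpoint, start Z0 = {Crit, Store, Busy, Retry, Idle}, keep only states in Sat with some successor in Z. Z1 = {Crit, Store, Busy, Idle}; fixed.
Sat(EG (¬lock ∨ safe)) = {Crit, Store, Busy, Idle}
AG (EG (¬lock ∨ safe)): greatest fixpoint, start Z0 = {Crit, Store, Busy, Idle}, keep only states in Sat with every successor in Z. Z1 = {Crit, Store, Busy}; Z2 = {Crit, Store}; fixed.
Sat(AG (EG (¬lock ∨ safe))) = {Crit, Store}
Crit ∈ Sat(AG (EG (¬lock ∨ safe))) = {Crit, Store}, so the formula holds at Crit.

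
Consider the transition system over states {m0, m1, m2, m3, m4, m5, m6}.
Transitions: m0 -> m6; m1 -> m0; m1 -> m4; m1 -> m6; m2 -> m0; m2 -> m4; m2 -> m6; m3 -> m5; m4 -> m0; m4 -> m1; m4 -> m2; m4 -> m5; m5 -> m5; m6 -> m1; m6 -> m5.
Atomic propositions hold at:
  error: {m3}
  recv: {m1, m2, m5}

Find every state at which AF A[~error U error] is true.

Sat(~error) = {m0, m1, m2, m4, m5, m6}
A[~error U error]: least fixpoint, start Z0 = Sat(error) = {m3}, add states in Sat(~error) with every successor in Z. Already a fixed point.
Sat(A[~error U error]) = {m3}
AF A[~error U error]: least fixpoint, start Z0 = {m3}, add states with every successor in Z. Already a fixed point.
Sat(AF A[~error U error]) = {m3}

{m3}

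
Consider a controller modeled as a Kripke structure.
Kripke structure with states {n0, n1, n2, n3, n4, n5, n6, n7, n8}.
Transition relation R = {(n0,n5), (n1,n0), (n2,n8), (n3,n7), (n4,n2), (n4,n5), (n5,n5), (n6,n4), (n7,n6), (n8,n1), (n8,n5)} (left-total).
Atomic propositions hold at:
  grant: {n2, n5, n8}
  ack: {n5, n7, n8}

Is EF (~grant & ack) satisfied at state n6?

Sat(~grant) = {n0, n1, n3, n4, n6, n7}
Sat(~grant & ack) = {n7}
EF (~grant & ack): least fixpoint, start Z0 = {n7}, add states with some successor in Z. Z1 = {n3, n7}; fixed.
Sat(EF (~grant & ack)) = {n3, n7}
n6 ∉ Sat(EF (~grant & ack)) = {n3, n7}, so the formula does not hold at n6.

No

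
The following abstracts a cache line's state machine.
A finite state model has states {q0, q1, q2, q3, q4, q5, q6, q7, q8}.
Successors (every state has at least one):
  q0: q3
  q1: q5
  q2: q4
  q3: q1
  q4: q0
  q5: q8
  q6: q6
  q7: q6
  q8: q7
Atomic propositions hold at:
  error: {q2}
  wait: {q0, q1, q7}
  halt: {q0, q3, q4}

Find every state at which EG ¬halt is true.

{q1, q5, q6, q7, q8}

Sat(¬halt) = {q1, q2, q5, q6, q7, q8}
EG ¬halt: greatest fixpoint, start Z0 = {q1, q2, q5, q6, q7, q8}, keep only states in Sat with some successor in Z. Z1 = {q1, q5, q6, q7, q8}; fixed.
Sat(EG ¬halt) = {q1, q5, q6, q7, q8}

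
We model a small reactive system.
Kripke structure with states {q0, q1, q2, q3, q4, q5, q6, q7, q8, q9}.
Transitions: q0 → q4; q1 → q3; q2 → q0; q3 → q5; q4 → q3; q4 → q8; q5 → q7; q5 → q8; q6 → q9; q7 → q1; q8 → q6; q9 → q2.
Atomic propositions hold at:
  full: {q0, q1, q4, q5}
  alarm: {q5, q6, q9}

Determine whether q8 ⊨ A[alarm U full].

A[alarm U full]: least fixpoint, start Z0 = Sat(full) = {q0, q1, q4, q5}, add states in Sat(alarm) with every successor in Z. Already a fixed point.
Sat(A[alarm U full]) = {q0, q1, q4, q5}
q8 ∉ Sat(A[alarm U full]) = {q0, q1, q4, q5}, so the formula does not hold at q8.

No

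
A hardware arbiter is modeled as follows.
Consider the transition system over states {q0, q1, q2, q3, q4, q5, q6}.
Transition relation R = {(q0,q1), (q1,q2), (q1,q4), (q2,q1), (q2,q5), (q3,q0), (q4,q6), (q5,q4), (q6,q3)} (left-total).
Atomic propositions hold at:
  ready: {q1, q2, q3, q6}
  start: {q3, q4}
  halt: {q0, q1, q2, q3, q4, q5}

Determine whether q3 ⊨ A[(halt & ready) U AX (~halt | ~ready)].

Yes

Sat(halt & ready) = {q1, q2, q3}
Sat(~halt) = {q6}
Sat(~ready) = {q0, q4, q5}
Sat(~halt | ~ready) = {q0, q4, q5, q6}
Sat(AX (~halt | ~ready)) = {s : every successor in {q0, q4, q5, q6}} = {q3, q4, q5}
A[(halt & ready) U AX (~halt | ~ready)]: least fixpoint, start Z0 = Sat(AX (~halt | ~ready)) = {q3, q4, q5}, add states in Sat(halt & ready) with every successor in Z. Already a fixed point.
Sat(A[(halt & ready) U AX (~halt | ~ready)]) = {q3, q4, q5}
q3 ∈ Sat(A[(halt & ready) U AX (~halt | ~ready)]) = {q3, q4, q5}, so the formula holds at q3.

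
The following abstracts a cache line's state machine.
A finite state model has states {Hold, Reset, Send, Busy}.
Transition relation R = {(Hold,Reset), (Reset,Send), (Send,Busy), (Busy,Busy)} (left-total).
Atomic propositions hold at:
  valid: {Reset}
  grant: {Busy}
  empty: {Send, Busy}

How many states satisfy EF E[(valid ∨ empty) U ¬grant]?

Sat(valid ∨ empty) = {Reset, Send, Busy}
Sat(¬grant) = {Hold, Reset, Send}
E[(valid ∨ empty) U ¬grant]: least fixpoint, start Z0 = Sat(¬grant) = {Hold, Reset, Send}, add states in Sat(valid ∨ empty) with some successor in Z. Already a fixed point.
Sat(E[(valid ∨ empty) U ¬grant]) = {Hold, Reset, Send}
EF E[(valid ∨ empty) U ¬grant]: least fixpoint, start Z0 = {Hold, Reset, Send}, add states with some successor in Z. Already a fixed point.
Sat(EF E[(valid ∨ empty) U ¬grant]) = {Hold, Reset, Send}
|Sat(EF E[(valid ∨ empty) U ¬grant])| = |{Hold, Reset, Send}| = 3.

3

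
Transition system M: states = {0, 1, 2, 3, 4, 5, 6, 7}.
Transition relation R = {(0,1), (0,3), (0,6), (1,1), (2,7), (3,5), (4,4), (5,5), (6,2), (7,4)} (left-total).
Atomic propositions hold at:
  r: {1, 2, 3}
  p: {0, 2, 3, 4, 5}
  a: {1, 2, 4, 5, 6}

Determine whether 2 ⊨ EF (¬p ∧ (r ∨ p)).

Sat(¬p) = {1, 6, 7}
Sat(r ∨ p) = {0, 1, 2, 3, 4, 5}
Sat(¬p ∧ (r ∨ p)) = {1}
EF (¬p ∧ (r ∨ p)): least fixpoint, start Z0 = {1}, add states with some successor in Z. Z1 = {0, 1}; fixed.
Sat(EF (¬p ∧ (r ∨ p))) = {0, 1}
2 ∉ Sat(EF (¬p ∧ (r ∨ p))) = {0, 1}, so the formula does not hold at 2.

No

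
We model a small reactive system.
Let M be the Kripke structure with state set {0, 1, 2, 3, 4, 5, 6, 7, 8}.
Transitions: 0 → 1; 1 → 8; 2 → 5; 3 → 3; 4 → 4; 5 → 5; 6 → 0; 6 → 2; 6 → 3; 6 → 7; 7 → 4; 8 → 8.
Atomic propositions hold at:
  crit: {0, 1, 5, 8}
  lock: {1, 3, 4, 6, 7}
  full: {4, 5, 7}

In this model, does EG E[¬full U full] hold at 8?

Sat(¬full) = {0, 1, 2, 3, 6, 8}
E[¬full U full]: least fixpoint, start Z0 = Sat(full) = {4, 5, 7}, add states in Sat(¬full) with some successor in Z. Z1 = {2, 4, 5, 6, 7}; fixed.
Sat(E[¬full U full]) = {2, 4, 5, 6, 7}
EG E[¬full U full]: greatest fixpoint, start Z0 = {2, 4, 5, 6, 7}, keep only states in Sat with some successor in Z. Already a fixed point.
Sat(EG E[¬full U full]) = {2, 4, 5, 6, 7}
8 ∉ Sat(EG E[¬full U full]) = {2, 4, 5, 6, 7}, so the formula does not hold at 8.

No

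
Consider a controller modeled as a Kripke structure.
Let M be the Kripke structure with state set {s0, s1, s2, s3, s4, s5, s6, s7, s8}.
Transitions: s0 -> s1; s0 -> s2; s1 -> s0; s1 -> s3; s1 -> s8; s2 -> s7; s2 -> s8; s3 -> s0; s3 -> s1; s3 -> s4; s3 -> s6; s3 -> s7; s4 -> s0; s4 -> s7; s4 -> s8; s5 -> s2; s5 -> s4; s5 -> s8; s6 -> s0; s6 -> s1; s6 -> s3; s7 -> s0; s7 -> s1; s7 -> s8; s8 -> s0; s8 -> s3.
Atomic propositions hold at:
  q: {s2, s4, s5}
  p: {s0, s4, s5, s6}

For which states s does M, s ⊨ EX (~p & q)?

{s0, s5}

Sat(~p) = {s1, s2, s3, s7, s8}
Sat(~p & q) = {s2}
Sat(EX (~p & q)) = {s : some successor in {s2}} = {s0, s5}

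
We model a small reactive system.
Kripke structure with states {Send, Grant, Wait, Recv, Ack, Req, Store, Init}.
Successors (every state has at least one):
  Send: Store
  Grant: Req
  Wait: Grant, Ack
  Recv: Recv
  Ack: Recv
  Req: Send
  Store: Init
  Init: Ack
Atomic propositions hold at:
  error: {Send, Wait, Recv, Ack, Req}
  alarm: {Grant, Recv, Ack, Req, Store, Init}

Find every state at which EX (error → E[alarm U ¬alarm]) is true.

{Send, Grant, Wait, Req, Store}

Sat(¬alarm) = {Send, Wait}
E[alarm U ¬alarm]: least fixpoint, start Z0 = Sat(¬alarm) = {Send, Wait}, add states in Sat(alarm) with some successor in Z. Z1 = {Send, Wait, Req}; Z2 = {Send, Grant, Wait, Req}; fixed.
Sat(E[alarm U ¬alarm]) = {Send, Grant, Wait, Req}
Sat(error → E[alarm U ¬alarm]) = {Send, Grant, Wait, Req, Store, Init}
Sat(EX (error → E[alarm U ¬alarm])) = {s : some successor in {Send, Grant, Wait, Req, Store, Init}} = {Send, Grant, Wait, Req, Store}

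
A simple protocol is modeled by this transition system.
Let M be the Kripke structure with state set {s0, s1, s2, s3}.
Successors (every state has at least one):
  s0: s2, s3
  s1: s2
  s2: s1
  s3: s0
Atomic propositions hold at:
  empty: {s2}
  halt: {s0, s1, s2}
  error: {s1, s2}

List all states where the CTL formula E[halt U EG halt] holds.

{s0, s1, s2}

EG halt: greatest fixpoint, start Z0 = {s0, s1, s2}, keep only states in Sat with some successor in Z. Already a fixed point.
Sat(EG halt) = {s0, s1, s2}
E[halt U EG halt]: least fixpoint, start Z0 = Sat(EG halt) = {s0, s1, s2}, add states in Sat(halt) with some successor in Z. Already a fixed point.
Sat(E[halt U EG halt]) = {s0, s1, s2}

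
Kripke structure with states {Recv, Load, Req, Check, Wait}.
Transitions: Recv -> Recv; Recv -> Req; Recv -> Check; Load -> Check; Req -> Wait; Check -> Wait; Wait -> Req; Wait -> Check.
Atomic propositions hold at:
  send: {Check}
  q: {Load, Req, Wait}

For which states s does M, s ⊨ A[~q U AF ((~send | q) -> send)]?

Sat(~q) = {Recv, Check}
Sat(~send) = {Recv, Load, Req, Wait}
Sat(~send | q) = {Recv, Load, Req, Wait}
Sat((~send | q) -> send) = {Check}
AF ((~send | q) -> send): least fixpoint, start Z0 = {Check}, add states with every successor in Z. Z1 = {Load, Check}; fixed.
Sat(AF ((~send | q) -> send)) = {Load, Check}
A[~q U AF ((~send | q) -> send)]: least fixpoint, start Z0 = Sat(AF ((~send | q) -> send)) = {Load, Check}, add states in Sat(~q) with every successor in Z. Already a fixed point.
Sat(A[~q U AF ((~send | q) -> send)]) = {Load, Check}

{Load, Check}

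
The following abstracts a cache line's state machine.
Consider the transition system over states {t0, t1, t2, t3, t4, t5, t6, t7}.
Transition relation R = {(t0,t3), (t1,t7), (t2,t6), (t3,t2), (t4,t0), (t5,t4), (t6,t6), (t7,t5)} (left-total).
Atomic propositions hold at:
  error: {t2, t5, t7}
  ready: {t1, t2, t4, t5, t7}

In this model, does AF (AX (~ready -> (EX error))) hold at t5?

Yes

Sat(~ready) = {t0, t3, t6}
Sat(EX error) = {s : some successor in {t2, t5, t7}} = {t1, t3, t7}
Sat(~ready -> (EX error)) = {t1, t2, t3, t4, t5, t7}
Sat(AX (~ready -> (EX error))) = {s : every successor in {t1, t2, t3, t4, t5, t7}} = {t0, t1, t3, t5, t7}
AF (AX (~ready -> (EX error))): least fixpoint, start Z0 = {t0, t1, t3, t5, t7}, add states with every successor in Z. Z1 = {t0, t1, t3, t4, t5, t7}; fixed.
Sat(AF (AX (~ready -> (EX error)))) = {t0, t1, t3, t4, t5, t7}
t5 ∈ Sat(AF (AX (~ready -> (EX error)))) = {t0, t1, t3, t4, t5, t7}, so the formula holds at t5.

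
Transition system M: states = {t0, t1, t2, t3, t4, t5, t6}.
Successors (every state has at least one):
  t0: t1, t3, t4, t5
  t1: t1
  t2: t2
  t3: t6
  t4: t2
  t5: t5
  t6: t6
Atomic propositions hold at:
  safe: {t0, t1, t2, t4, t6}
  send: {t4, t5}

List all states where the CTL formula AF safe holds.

{t0, t1, t2, t3, t4, t6}

AF safe: least fixpoint, start Z0 = {t0, t1, t2, t4, t6}, add states with every successor in Z. Z1 = {t0, t1, t2, t3, t4, t6}; fixed.
Sat(AF safe) = {t0, t1, t2, t3, t4, t6}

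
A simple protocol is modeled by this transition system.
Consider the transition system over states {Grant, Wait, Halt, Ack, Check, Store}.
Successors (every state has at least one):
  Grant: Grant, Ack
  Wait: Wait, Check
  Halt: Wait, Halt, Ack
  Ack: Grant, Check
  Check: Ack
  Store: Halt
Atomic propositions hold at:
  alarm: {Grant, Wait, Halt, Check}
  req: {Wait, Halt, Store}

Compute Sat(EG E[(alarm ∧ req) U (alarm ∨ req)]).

Sat(alarm ∧ req) = {Wait, Halt}
Sat(alarm ∨ req) = {Grant, Wait, Halt, Check, Store}
E[(alarm ∧ req) U (alarm ∨ req)]: least fixpoint, start Z0 = Sat((alarm ∨ req)) = {Grant, Wait, Halt, Check, Store}, add states in Sat(alarm ∧ req) with some successor in Z. Already a fixed point.
Sat(E[(alarm ∧ req) U (alarm ∨ req)]) = {Grant, Wait, Halt, Check, Store}
EG E[(alarm ∧ req) U (alarm ∨ req)]: greatest fixpoint, start Z0 = {Grant, Wait, Halt, Check, Store}, keep only states in Sat with some successor in Z. Z1 = {Grant, Wait, Halt, Store}; fixed.
Sat(EG E[(alarm ∧ req) U (alarm ∨ req)]) = {Grant, Wait, Halt, Store}

{Grant, Wait, Halt, Store}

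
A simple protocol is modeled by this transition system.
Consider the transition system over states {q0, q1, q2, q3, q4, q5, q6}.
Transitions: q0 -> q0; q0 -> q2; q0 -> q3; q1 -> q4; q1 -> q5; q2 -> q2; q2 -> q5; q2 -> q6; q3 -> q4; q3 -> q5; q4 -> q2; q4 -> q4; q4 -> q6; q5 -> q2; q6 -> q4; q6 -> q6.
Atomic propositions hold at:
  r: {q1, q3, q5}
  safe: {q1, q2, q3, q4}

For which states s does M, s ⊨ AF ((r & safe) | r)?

{q1, q3, q5}

Sat(r & safe) = {q1, q3}
Sat((r & safe) | r) = {q1, q3, q5}
AF ((r & safe) | r): least fixpoint, start Z0 = {q1, q3, q5}, add states with every successor in Z. Already a fixed point.
Sat(AF ((r & safe) | r)) = {q1, q3, q5}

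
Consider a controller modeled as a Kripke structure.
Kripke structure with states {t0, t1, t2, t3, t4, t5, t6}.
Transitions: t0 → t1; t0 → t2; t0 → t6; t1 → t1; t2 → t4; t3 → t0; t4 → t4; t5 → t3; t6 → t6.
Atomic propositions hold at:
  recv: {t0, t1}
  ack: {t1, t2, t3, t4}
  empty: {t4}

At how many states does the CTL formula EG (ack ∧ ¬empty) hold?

1

Sat(¬empty) = {t0, t1, t2, t3, t5, t6}
Sat(ack ∧ ¬empty) = {t1, t2, t3}
EG (ack ∧ ¬empty): greatest fixpoint, start Z0 = {t1, t2, t3}, keep only states in Sat with some successor in Z. Z1 = {t1}; fixed.
Sat(EG (ack ∧ ¬empty)) = {t1}
|Sat(EG (ack ∧ ¬empty))| = |{t1}| = 1.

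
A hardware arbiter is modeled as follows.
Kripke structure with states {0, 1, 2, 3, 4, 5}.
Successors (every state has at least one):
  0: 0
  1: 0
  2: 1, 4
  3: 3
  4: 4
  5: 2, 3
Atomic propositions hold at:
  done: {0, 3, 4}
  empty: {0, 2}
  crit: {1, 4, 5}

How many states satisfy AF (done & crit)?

1

Sat(done & crit) = {4}
AF (done & crit): least fixpoint, start Z0 = {4}, add states with every successor in Z. Already a fixed point.
Sat(AF (done & crit)) = {4}
|Sat(AF (done & crit))| = |{4}| = 1.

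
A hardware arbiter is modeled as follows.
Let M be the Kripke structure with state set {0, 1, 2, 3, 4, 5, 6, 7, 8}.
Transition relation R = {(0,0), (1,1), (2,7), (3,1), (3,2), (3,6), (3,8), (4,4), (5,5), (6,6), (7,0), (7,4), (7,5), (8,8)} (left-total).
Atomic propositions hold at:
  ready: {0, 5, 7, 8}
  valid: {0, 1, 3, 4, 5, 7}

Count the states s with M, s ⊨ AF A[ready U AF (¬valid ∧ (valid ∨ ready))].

Sat(¬valid) = {2, 6, 8}
Sat(valid ∨ ready) = {0, 1, 3, 4, 5, 7, 8}
Sat(¬valid ∧ (valid ∨ ready)) = {8}
AF (¬valid ∧ (valid ∨ ready)): least fixpoint, start Z0 = {8}, add states with every successor in Z. Already a fixed point.
Sat(AF (¬valid ∧ (valid ∨ ready))) = {8}
A[ready U AF (¬valid ∧ (valid ∨ ready))]: least fixpoint, start Z0 = Sat(AF (¬valid ∧ (valid ∨ ready))) = {8}, add states in Sat(ready) with every successor in Z. Already a fixed point.
Sat(A[ready U AF (¬valid ∧ (valid ∨ ready))]) = {8}
AF A[ready U AF (¬valid ∧ (valid ∨ ready))]: least fixpoint, start Z0 = {8}, add states with every successor in Z. Already a fixed point.
Sat(AF A[ready U AF (¬valid ∧ (valid ∨ ready))]) = {8}
|Sat(AF A[ready U AF (¬valid ∧ (valid ∨ ready))])| = |{8}| = 1.

1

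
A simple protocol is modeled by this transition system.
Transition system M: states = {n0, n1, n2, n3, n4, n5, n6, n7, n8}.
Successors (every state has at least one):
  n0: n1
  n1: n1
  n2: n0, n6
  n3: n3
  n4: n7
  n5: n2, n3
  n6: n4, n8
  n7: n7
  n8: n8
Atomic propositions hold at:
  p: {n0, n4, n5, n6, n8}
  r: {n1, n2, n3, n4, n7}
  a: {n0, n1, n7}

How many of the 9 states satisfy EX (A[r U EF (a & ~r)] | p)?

4

Sat(~r) = {n0, n5, n6, n8}
Sat(a & ~r) = {n0}
EF (a & ~r): least fixpoint, start Z0 = {n0}, add states with some successor in Z. Z1 = {n0, n2}; Z2 = {n0, n2, n5}; fixed.
Sat(EF (a & ~r)) = {n0, n2, n5}
A[r U EF (a & ~r)]: least fixpoint, start Z0 = Sat(EF (a & ~r)) = {n0, n2, n5}, add states in Sat(r) with every successor in Z. Already a fixed point.
Sat(A[r U EF (a & ~r)]) = {n0, n2, n5}
Sat(A[r U EF (a & ~r)] | p) = {n0, n2, n4, n5, n6, n8}
Sat(EX (A[r U EF (a & ~r)] | p)) = {s : some successor in {n0, n2, n4, n5, n6, n8}} = {n2, n5, n6, n8}
|Sat(EX (A[r U EF (a & ~r)] | p))| = |{n2, n5, n6, n8}| = 4.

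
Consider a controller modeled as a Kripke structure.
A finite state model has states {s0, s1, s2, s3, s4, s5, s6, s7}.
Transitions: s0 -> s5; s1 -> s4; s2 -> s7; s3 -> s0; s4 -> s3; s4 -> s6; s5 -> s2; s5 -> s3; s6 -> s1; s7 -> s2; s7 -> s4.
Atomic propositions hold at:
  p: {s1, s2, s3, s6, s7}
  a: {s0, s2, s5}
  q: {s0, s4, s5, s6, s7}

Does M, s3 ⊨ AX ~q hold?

No

Sat(~q) = {s1, s2, s3}
Sat(AX ~q) = {s : every successor in {s1, s2, s3}} = {s5, s6}
s3 ∉ Sat(AX ~q) = {s5, s6}, so the formula does not hold at s3.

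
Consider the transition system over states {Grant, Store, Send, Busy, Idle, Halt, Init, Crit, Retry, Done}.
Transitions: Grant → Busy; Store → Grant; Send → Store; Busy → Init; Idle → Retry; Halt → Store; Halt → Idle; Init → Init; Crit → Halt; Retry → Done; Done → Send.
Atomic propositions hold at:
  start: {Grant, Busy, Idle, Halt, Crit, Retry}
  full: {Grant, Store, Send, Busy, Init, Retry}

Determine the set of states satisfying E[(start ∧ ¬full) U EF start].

{Grant, Store, Send, Busy, Idle, Halt, Crit, Retry, Done}

Sat(¬full) = {Idle, Halt, Crit, Done}
Sat(start ∧ ¬full) = {Idle, Halt, Crit}
EF start: least fixpoint, start Z0 = {Grant, Busy, Idle, Halt, Crit, Retry}, add states with some successor in Z. Z1 = {Grant, Store, Busy, Idle, Halt, Crit, Retry}; Z2 = {Grant, Store, Send, Busy, Idle, Halt, Crit, Retry}; Z3 = {Grant, Store, Send, Busy, Idle, Halt, Crit, Retry, Done}; fixed.
Sat(EF start) = {Grant, Store, Send, Busy, Idle, Halt, Crit, Retry, Done}
E[(start ∧ ¬full) U EF start]: least fixpoint, start Z0 = Sat(EF start) = {Grant, Store, Send, Busy, Idle, Halt, Crit, Retry, Done}, add states in Sat(start ∧ ¬full) with some successor in Z. Already a fixed point.
Sat(E[(start ∧ ¬full) U EF start]) = {Grant, Store, Send, Busy, Idle, Halt, Crit, Retry, Done}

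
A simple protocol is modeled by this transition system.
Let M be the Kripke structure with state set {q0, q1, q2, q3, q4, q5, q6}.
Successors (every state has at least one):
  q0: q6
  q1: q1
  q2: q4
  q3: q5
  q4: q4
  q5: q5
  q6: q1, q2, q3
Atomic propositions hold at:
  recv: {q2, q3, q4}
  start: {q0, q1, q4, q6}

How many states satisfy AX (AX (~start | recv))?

4

Sat(~start) = {q2, q3, q5}
Sat(~start | recv) = {q2, q3, q4, q5}
Sat(AX (~start | recv)) = {s : every successor in {q2, q3, q4, q5}} = {q2, q3, q4, q5}
Sat(AX (AX (~start | recv))) = {s : every successor in {q2, q3, q4, q5}} = {q2, q3, q4, q5}
|Sat(AX (AX (~start | recv)))| = |{q2, q3, q4, q5}| = 4.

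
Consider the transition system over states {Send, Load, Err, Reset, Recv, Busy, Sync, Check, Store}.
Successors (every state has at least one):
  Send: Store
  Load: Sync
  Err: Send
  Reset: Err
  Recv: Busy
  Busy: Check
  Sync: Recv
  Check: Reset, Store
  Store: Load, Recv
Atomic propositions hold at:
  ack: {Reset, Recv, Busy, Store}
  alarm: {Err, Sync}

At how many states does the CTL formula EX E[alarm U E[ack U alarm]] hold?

E[ack U alarm]: least fixpoint, start Z0 = Sat(alarm) = {Err, Sync}, add states in Sat(ack) with some successor in Z. Z1 = {Err, Reset, Sync}; fixed.
Sat(E[ack U alarm]) = {Err, Reset, Sync}
E[alarm U E[ack U alarm]]: least fixpoint, start Z0 = Sat(E[ack U alarm]) = {Err, Reset, Sync}, add states in Sat(alarm) with some successor in Z. Already a fixed point.
Sat(E[alarm U E[ack U alarm]]) = {Err, Reset, Sync}
Sat(EX E[alarm U E[ack U alarm]]) = {s : some successor in {Err, Reset, Sync}} = {Load, Reset, Check}
|Sat(EX E[alarm U E[ack U alarm]])| = |{Load, Reset, Check}| = 3.

3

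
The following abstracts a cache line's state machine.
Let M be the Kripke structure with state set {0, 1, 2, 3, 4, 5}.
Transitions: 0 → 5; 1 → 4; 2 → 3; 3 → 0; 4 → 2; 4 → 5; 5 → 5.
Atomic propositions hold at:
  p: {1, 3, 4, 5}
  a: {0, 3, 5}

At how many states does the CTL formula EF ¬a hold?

Sat(¬a) = {1, 2, 4}
EF ¬a: least fixpoint, start Z0 = {1, 2, 4}, add states with some successor in Z. Already a fixed point.
Sat(EF ¬a) = {1, 2, 4}
|Sat(EF ¬a)| = |{1, 2, 4}| = 3.

3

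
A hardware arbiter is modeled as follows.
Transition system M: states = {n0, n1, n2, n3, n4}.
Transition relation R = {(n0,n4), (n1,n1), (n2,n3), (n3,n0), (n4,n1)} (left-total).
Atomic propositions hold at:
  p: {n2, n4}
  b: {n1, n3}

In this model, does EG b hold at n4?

EG b: greatest fixpoint, start Z0 = {n1, n3}, keep only states in Sat with some successor in Z. Z1 = {n1}; fixed.
Sat(EG b) = {n1}
n4 ∉ Sat(EG b) = {n1}, so the formula does not hold at n4.

No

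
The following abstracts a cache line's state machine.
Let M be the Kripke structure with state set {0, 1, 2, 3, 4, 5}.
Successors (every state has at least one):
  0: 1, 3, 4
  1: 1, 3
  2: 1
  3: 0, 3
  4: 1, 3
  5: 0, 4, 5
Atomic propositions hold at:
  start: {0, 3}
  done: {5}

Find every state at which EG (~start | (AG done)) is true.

{1, 2, 4, 5}

Sat(~start) = {1, 2, 4, 5}
AG done: greatest fixpoint, start Z0 = {5}, keep only states in Sat with every successor in Z. Z1 = ∅; fixed.
Sat(AG done) = ∅
Sat(~start | (AG done)) = {1, 2, 4, 5}
EG (~start | (AG done)): greatest fixpoint, start Z0 = {1, 2, 4, 5}, keep only states in Sat with some successor in Z. Already a fixed point.
Sat(EG (~start | (AG done))) = {1, 2, 4, 5}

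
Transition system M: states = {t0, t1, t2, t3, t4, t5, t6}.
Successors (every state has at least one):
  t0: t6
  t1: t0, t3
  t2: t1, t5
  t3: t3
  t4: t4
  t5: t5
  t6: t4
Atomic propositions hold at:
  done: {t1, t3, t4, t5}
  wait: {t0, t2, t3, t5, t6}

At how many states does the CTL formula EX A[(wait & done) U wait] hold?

Sat(wait & done) = {t3, t5}
A[(wait & done) U wait]: least fixpoint, start Z0 = Sat(wait) = {t0, t2, t3, t5, t6}, add states in Sat(wait & done) with every successor in Z. Already a fixed point.
Sat(A[(wait & done) U wait]) = {t0, t2, t3, t5, t6}
Sat(EX A[(wait & done) U wait]) = {s : some successor in {t0, t2, t3, t5, t6}} = {t0, t1, t2, t3, t5}
|Sat(EX A[(wait & done) U wait])| = |{t0, t1, t2, t3, t5}| = 5.

5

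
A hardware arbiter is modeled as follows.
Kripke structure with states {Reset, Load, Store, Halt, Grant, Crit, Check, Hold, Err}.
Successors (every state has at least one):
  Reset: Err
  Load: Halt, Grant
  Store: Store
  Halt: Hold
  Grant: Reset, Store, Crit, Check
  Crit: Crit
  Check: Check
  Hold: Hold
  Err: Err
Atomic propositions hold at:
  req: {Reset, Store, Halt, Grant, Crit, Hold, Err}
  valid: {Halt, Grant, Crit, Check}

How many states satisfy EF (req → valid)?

Sat(req → valid) = {Load, Halt, Grant, Crit, Check}
EF (req → valid): least fixpoint, start Z0 = {Load, Halt, Grant, Crit, Check}, add states with some successor in Z. Already a fixed point.
Sat(EF (req → valid)) = {Load, Halt, Grant, Crit, Check}
|Sat(EF (req → valid))| = |{Load, Halt, Grant, Crit, Check}| = 5.

5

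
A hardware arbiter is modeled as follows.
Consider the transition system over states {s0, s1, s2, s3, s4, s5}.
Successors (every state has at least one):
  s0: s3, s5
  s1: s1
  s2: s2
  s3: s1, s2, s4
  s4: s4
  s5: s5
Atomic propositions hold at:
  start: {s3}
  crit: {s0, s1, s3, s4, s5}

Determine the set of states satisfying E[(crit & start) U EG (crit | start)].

{s0, s1, s3, s4, s5}

Sat(crit & start) = {s3}
Sat(crit | start) = {s0, s1, s3, s4, s5}
EG (crit | start): greatest fixpoint, start Z0 = {s0, s1, s3, s4, s5}, keep only states in Sat with some successor in Z. Already a fixed point.
Sat(EG (crit | start)) = {s0, s1, s3, s4, s5}
E[(crit & start) U EG (crit | start)]: least fixpoint, start Z0 = Sat(EG (crit | start)) = {s0, s1, s3, s4, s5}, add states in Sat(crit & start) with some successor in Z. Already a fixed point.
Sat(E[(crit & start) U EG (crit | start)]) = {s0, s1, s3, s4, s5}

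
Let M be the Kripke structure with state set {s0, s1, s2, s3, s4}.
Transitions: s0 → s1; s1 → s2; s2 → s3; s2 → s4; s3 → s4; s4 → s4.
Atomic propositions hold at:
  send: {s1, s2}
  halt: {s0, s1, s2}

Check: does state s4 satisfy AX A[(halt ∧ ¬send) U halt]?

No

Sat(¬send) = {s0, s3, s4}
Sat(halt ∧ ¬send) = {s0}
A[(halt ∧ ¬send) U halt]: least fixpoint, start Z0 = Sat(halt) = {s0, s1, s2}, add states in Sat(halt ∧ ¬send) with every successor in Z. Already a fixed point.
Sat(A[(halt ∧ ¬send) U halt]) = {s0, s1, s2}
Sat(AX A[(halt ∧ ¬send) U halt]) = {s : every successor in {s0, s1, s2}} = {s0, s1}
s4 ∉ Sat(AX A[(halt ∧ ¬send) U halt]) = {s0, s1}, so the formula does not hold at s4.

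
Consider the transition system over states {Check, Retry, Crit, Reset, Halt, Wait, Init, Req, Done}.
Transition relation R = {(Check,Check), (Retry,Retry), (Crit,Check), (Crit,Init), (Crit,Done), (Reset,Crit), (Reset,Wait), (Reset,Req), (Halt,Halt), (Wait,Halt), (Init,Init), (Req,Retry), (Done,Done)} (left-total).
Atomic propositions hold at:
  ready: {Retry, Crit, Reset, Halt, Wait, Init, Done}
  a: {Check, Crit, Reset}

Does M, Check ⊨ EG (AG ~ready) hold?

Yes

Sat(~ready) = {Check, Req}
AG ~ready: greatest fixpoint, start Z0 = {Check, Req}, keep only states in Sat with every successor in Z. Z1 = {Check}; fixed.
Sat(AG ~ready) = {Check}
EG (AG ~ready): greatest fixpoint, start Z0 = {Check}, keep only states in Sat with some successor in Z. Already a fixed point.
Sat(EG (AG ~ready)) = {Check}
Check ∈ Sat(EG (AG ~ready)) = {Check}, so the formula holds at Check.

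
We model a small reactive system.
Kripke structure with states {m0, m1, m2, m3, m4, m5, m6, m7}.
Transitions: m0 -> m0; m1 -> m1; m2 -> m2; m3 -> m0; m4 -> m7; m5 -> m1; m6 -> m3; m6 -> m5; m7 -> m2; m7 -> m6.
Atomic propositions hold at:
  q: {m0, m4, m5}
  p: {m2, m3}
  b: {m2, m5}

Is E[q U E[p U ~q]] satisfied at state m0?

Sat(~q) = {m1, m2, m3, m6, m7}
E[p U ~q]: least fixpoint, start Z0 = Sat(~q) = {m1, m2, m3, m6, m7}, add states in Sat(p) with some successor in Z. Already a fixed point.
Sat(E[p U ~q]) = {m1, m2, m3, m6, m7}
E[q U E[p U ~q]]: least fixpoint, start Z0 = Sat(E[p U ~q]) = {m1, m2, m3, m6, m7}, add states in Sat(q) with some successor in Z. Z1 = {m1, m2, m3, m4, m5, m6, m7}; fixed.
Sat(E[q U E[p U ~q]]) = {m1, m2, m3, m4, m5, m6, m7}
m0 ∉ Sat(E[q U E[p U ~q]]) = {m1, m2, m3, m4, m5, m6, m7}, so the formula does not hold at m0.

No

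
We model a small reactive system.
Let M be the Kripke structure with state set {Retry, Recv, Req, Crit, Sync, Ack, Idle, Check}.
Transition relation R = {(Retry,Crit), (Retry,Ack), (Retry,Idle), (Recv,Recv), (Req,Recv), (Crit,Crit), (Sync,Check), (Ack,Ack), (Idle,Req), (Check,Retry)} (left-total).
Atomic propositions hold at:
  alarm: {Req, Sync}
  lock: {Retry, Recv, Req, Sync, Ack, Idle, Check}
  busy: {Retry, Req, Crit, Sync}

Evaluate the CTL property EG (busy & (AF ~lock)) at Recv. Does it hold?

Sat(~lock) = {Crit}
AF ~lock: least fixpoint, start Z0 = {Crit}, add states with every successor in Z. Already a fixed point.
Sat(AF ~lock) = {Crit}
Sat(busy & (AF ~lock)) = {Crit}
EG (busy & (AF ~lock)): greatest fixpoint, start Z0 = {Crit}, keep only states in Sat with some successor in Z. Already a fixed point.
Sat(EG (busy & (AF ~lock))) = {Crit}
Recv ∉ Sat(EG (busy & (AF ~lock))) = {Crit}, so the formula does not hold at Recv.

No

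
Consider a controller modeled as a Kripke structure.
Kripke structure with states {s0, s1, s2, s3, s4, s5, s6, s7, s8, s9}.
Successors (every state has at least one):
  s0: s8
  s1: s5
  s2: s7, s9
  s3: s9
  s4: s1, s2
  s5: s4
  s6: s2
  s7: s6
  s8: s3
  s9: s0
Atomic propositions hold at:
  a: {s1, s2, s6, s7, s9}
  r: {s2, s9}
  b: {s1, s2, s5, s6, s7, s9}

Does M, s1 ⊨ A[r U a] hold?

A[r U a]: least fixpoint, start Z0 = Sat(a) = {s1, s2, s6, s7, s9}, add states in Sat(r) with every successor in Z. Already a fixed point.
Sat(A[r U a]) = {s1, s2, s6, s7, s9}
s1 ∈ Sat(A[r U a]) = {s1, s2, s6, s7, s9}, so the formula holds at s1.

Yes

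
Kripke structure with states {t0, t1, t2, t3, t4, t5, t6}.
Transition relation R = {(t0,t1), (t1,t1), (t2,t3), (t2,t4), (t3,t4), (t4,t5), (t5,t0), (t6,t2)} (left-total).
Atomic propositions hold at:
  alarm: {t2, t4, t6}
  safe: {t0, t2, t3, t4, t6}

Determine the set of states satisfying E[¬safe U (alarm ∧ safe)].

{t2, t4, t6}

Sat(¬safe) = {t1, t5}
Sat(alarm ∧ safe) = {t2, t4, t6}
E[¬safe U (alarm ∧ safe)]: least fixpoint, start Z0 = Sat((alarm ∧ safe)) = {t2, t4, t6}, add states in Sat(¬safe) with some successor in Z. Already a fixed point.
Sat(E[¬safe U (alarm ∧ safe)]) = {t2, t4, t6}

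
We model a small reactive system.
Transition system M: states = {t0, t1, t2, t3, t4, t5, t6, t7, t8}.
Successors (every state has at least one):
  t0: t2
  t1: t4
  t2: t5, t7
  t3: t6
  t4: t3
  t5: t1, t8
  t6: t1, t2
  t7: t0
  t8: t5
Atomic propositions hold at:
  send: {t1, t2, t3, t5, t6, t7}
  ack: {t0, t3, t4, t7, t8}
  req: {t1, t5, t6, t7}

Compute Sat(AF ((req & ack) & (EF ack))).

{t7}

Sat(req & ack) = {t7}
EF ack: least fixpoint, start Z0 = {t0, t3, t4, t7, t8}, add states with some successor in Z. Z1 = {t0, t1, t2, t3, t4, t5, t7, t8}; Z2 = {t0, t1, t2, t3, t4, t5, t6, t7, t8}; fixed.
Sat(EF ack) = {t0, t1, t2, t3, t4, t5, t6, t7, t8}
Sat((req & ack) & (EF ack)) = {t7}
AF ((req & ack) & (EF ack)): least fixpoint, start Z0 = {t7}, add states with every successor in Z. Already a fixed point.
Sat(AF ((req & ack) & (EF ack))) = {t7}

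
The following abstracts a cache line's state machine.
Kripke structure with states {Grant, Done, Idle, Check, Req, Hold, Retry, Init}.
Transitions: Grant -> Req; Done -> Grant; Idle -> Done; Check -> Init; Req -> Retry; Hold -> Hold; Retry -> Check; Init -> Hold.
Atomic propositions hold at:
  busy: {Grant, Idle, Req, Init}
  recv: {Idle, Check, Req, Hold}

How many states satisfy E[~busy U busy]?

7

Sat(~busy) = {Done, Check, Hold, Retry}
E[~busy U busy]: least fixpoint, start Z0 = Sat(busy) = {Grant, Idle, Req, Init}, add states in Sat(~busy) with some successor in Z. Z1 = {Grant, Done, Idle, Check, Req, Init}; Z2 = {Grant, Done, Idle, Check, Req, Retry, Init}; fixed.
Sat(E[~busy U busy]) = {Grant, Done, Idle, Check, Req, Retry, Init}
|Sat(E[~busy U busy])| = |{Grant, Done, Idle, Check, Req, Retry, Init}| = 7.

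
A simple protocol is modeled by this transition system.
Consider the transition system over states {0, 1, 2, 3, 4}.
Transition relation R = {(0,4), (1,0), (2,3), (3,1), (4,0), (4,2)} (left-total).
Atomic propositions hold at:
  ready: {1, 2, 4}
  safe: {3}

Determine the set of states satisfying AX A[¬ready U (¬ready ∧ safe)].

{2}

Sat(¬ready) = {0, 3}
Sat(¬ready ∧ safe) = {3}
A[¬ready U (¬ready ∧ safe)]: least fixpoint, start Z0 = Sat((¬ready ∧ safe)) = {3}, add states in Sat(¬ready) with every successor in Z. Already a fixed point.
Sat(A[¬ready U (¬ready ∧ safe)]) = {3}
Sat(AX A[¬ready U (¬ready ∧ safe)]) = {s : every successor in {3}} = {2}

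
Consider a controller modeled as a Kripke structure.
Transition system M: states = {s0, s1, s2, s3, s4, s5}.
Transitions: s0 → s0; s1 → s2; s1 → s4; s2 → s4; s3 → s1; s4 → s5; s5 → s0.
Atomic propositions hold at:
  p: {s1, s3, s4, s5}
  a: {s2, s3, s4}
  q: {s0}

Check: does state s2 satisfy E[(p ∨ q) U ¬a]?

Sat(p ∨ q) = {s0, s1, s3, s4, s5}
Sat(¬a) = {s0, s1, s5}
E[(p ∨ q) U ¬a]: least fixpoint, start Z0 = Sat(¬a) = {s0, s1, s5}, add states in Sat(p ∨ q) with some successor in Z. Z1 = {s0, s1, s3, s4, s5}; fixed.
Sat(E[(p ∨ q) U ¬a]) = {s0, s1, s3, s4, s5}
s2 ∉ Sat(E[(p ∨ q) U ¬a]) = {s0, s1, s3, s4, s5}, so the formula does not hold at s2.

No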